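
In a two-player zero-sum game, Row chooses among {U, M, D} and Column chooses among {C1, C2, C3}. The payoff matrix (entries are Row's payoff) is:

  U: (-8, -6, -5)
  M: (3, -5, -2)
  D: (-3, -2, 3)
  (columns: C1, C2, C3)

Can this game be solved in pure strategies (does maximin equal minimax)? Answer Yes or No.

Row minima: U → -8, M → -5, D → -3; maximin = -3.
Column maxima: C1 → 3, C2 → -2, C3 → 3; minimax = -2.
-3 ≠ -2, so no pure-strategy equilibrium exists.

No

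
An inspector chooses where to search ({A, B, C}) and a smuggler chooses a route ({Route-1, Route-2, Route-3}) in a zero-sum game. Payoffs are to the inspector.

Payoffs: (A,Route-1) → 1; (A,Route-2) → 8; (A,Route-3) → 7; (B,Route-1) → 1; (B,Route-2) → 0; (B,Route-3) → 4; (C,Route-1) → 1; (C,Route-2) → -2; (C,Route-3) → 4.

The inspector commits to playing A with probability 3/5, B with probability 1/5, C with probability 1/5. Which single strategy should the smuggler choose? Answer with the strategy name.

If the smuggler plays Route-1, the inspector's expected payoff is (3/5)·1 + (1/5)·1 + (1/5)·1 = 1.
If the smuggler plays Route-2, the inspector's expected payoff is (3/5)·8 + (1/5)·0 + (1/5)·(-2) = 22/5.
If the smuggler plays Route-3, the inspector's expected payoff is (3/5)·7 + (1/5)·4 + (1/5)·4 = 29/5.
The smuggler minimizes the inspector's payoff; the smallest is 1, so the best response is Route-1.

Route-1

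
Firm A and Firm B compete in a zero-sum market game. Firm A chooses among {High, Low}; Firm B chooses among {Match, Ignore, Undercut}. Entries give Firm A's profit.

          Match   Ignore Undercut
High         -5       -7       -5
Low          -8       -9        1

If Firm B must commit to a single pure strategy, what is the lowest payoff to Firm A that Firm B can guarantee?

-7

Column maxima: Match → -5, Ignore → -7, Undercut → 1.
The smallest of these is -7.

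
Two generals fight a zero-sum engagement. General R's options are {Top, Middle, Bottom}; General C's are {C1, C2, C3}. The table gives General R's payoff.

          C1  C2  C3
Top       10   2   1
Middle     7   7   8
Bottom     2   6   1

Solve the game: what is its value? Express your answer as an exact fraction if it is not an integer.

Row minima: Top → 1, Middle → 7, Bottom → 1; maximin = 7.
Column maxima: C1 → 10, C2 → 7, C3 → 8; minimax = 7.
Since maximin = minimax = 7, there is a saddle point and the value is 7.

7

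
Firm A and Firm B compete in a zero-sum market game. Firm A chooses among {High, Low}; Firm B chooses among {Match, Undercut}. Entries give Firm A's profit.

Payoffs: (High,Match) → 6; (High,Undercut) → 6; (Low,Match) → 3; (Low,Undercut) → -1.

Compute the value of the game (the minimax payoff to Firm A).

6

Row minima: High → 6, Low → -1; maximin = 6.
Column maxima: Match → 6, Undercut → 6; minimax = 6.
Since maximin = minimax = 6, there is a saddle point and the value is 6.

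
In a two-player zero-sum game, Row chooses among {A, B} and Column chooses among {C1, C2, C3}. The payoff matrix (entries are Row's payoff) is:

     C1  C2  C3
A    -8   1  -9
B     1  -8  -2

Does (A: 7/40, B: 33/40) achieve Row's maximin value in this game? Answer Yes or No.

No

Against C1 this mix gives (7/40)·(-8) + (33/40)·1 = -23/40.
Against C2 this mix gives (7/40)·1 + (33/40)·(-8) = -257/40.
Against C3 this mix gives (7/40)·(-9) + (33/40)·(-2) = -129/40.
Column will play C2, holding Row to -257/40. Shifting weight toward the row that does better against C2 would raise this floor (the equalizing mix achieves -37/8 against both C2 and C3), so the proposed strategy is not optimal.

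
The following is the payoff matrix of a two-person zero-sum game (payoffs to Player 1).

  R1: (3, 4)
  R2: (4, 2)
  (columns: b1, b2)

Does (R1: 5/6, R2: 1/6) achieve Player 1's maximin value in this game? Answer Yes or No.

No

Against b1 this mix gives (5/6)·3 + (1/6)·4 = 19/6.
Against b2 this mix gives (5/6)·4 + (1/6)·2 = 11/3.
Player 2 will play b1, holding Player 1 to 19/6. Shifting weight toward the row that does better against b1 would raise this floor (the equalizing mix achieves 10/3 against both b1 and b2), so the proposed strategy is not optimal.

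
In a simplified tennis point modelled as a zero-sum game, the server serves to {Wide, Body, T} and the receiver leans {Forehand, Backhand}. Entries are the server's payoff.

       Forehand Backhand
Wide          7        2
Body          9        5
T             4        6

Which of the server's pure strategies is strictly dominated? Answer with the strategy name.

Wide

Body gives a strictly higher payoff than Wide against every column: 9 > 7, 5 > 2.
So Wide is strictly dominated and the server never plays it.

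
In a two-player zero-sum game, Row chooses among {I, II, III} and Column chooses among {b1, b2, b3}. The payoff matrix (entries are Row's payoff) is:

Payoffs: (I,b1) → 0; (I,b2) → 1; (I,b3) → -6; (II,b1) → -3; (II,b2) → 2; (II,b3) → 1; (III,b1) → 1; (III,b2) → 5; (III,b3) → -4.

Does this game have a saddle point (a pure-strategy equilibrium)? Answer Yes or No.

No

Row minima: I → -6, II → -3, III → -4; maximin = -3.
Column maxima: b1 → 1, b2 → 5, b3 → 1; minimax = 1.
-3 ≠ 1, so no pure-strategy equilibrium exists.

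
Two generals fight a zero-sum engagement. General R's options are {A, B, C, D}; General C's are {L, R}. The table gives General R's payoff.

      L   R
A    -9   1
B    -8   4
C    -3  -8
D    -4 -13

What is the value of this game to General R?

-76/17

Row minima: A → -9, B → -8, C → -8, D → -13; maximin = -8.
Column maxima: L → -3, R → 4; minimax = -3.
-8 ≠ -3, so there is no saddle point; optimal play is mixed.
A is strictly dominated by B, so General R never plays it.
D is strictly dominated by C, so General R never plays it.
On the remaining 2×2 (B, C vs L, R):
Let General R play B with probability p. Expected payoff against L: (-8)p + (-3)(1−p) = −5p − 3; against R: 4p + (-8)(1−p) = 12p − 8.
Setting these equal: −5p − 3 = 12p − 8 ⇒ −17p = -5 ⇒ p = 5/17, and the value is (-5)·(5/17) − 3 = -76/17.
For General C: with q = P(L), equating B's and C's payoffs gives −12q + 4 = 5q − 8 ⇒ q = 12/17.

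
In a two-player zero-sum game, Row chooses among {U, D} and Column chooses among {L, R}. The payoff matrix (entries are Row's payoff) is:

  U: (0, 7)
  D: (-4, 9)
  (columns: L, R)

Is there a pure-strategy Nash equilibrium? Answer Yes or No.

Yes

Row minima: U → 0, D → -4; maximin = 0.
Column maxima: L → 0, R → 9; minimax = 0.
maximin = minimax = 0, so a saddle point exists.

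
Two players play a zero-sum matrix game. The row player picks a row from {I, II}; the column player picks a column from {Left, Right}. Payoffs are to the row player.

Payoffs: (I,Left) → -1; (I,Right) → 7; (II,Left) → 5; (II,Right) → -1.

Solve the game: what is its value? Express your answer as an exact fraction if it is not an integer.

Row minima: I → -1, II → -1; maximin = -1.
Column maxima: Left → 5, Right → 7; minimax = 5.
-1 ≠ 5, so there is no saddle point; optimal play is mixed.
Let the row player play I with probability p. Expected payoff against Left: (-1)p + 5(1−p) = −6p + 5; against Right: 7p + (-1)(1−p) = 8p − 1.
Setting these equal: −6p + 5 = 8p − 1 ⇒ −14p = -6 ⇒ p = 3/7, and the value is (-6)·(3/7) + 5 = 17/7.
For the column player: with q = P(Left), equating I's and II's payoffs gives −8q + 7 = 6q − 1 ⇒ q = 4/7.

17/7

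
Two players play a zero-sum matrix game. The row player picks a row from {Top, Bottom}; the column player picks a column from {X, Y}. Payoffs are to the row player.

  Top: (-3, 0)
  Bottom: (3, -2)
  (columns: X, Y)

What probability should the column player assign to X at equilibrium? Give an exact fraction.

1/4

Row minima: Top → -3, Bottom → -2; maximin = -2.
Column maxima: X → 3, Y → 0; minimax = 0.
-2 ≠ 0, so there is no saddle point; optimal play is mixed.
Let the row player play Top with probability p. Expected payoff against X: (-3)p + 3(1−p) = −6p + 3; against Y: 0p + (-2)(1−p) = 2p − 2.
Setting these equal: −6p + 3 = 2p − 2 ⇒ −8p = -5 ⇒ p = 5/8, and the value is (-6)·(5/8) + 3 = -3/4.
For the column player: with q = P(X), equating Top's and Bottom's payoffs gives −3q = 5q − 2 ⇒ q = 1/4.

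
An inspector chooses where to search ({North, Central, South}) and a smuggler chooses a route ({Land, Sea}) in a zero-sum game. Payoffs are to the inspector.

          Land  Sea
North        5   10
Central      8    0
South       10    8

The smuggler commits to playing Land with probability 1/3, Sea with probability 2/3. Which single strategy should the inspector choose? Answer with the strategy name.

Expected payoff of North: (1/3)·5 + (2/3)·10 = 25/3.
Expected payoff of Central: (1/3)·8 + (2/3)·0 = 8/3.
Expected payoff of South: (1/3)·10 + (2/3)·8 = 26/3.
The largest is 26/3, so the inspector's best response is South.

South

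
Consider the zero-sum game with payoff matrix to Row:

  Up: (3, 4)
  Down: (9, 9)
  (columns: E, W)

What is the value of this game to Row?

9

Row minima: Up → 3, Down → 9; maximin = 9.
Column maxima: E → 9, W → 9; minimax = 9.
Since maximin = minimax = 9, there is a saddle point and the value is 9.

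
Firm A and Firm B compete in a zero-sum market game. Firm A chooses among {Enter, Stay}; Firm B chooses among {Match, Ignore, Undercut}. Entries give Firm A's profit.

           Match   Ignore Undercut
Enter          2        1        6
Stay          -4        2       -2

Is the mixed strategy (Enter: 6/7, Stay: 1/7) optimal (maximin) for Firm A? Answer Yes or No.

Against Match this mix gives (6/7)·2 + (1/7)·(-4) = 8/7.
Against Ignore this mix gives (6/7)·1 + (1/7)·2 = 8/7.
Against Undercut this mix gives (6/7)·6 + (1/7)·(-2) = 34/7.
All of Firm B's active replies (Match, Ignore) yield 8/7, and no column does worse for Firm A. The mix makes Firm B indifferent and guarantees 8/7, so it is optimal.

Yes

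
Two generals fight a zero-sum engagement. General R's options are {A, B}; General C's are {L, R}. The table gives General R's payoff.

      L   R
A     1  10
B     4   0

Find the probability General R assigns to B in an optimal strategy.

Row minima: A → 1, B → 0; maximin = 1.
Column maxima: L → 4, R → 10; minimax = 4.
1 ≠ 4, so there is no saddle point; optimal play is mixed.
Let General R play A with probability p. Expected payoff against L: 1p + 4(1−p) = −3p + 4; against R: 10p + 0(1−p) = 10p.
Setting these equal: −3p + 4 = 10p ⇒ −13p = -4 ⇒ p = 4/13, and the value is (-3)·(4/13) + 4 = 40/13.
For General C: with q = P(L), equating A's and B's payoffs gives −9q + 10 = 4q ⇒ q = 10/13.

9/13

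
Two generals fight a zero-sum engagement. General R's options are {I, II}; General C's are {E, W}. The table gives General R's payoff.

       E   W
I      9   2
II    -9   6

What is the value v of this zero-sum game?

36/11

Row minima: I → 2, II → -9; maximin = 2.
Column maxima: E → 9, W → 6; minimax = 6.
2 ≠ 6, so there is no saddle point; optimal play is mixed.
Let General R play I with probability p. Expected payoff against E: 9p + (-9)(1−p) = 18p − 9; against W: 2p + 6(1−p) = −4p + 6.
Setting these equal: 18p − 9 = −4p + 6 ⇒ 22p = 15 ⇒ p = 15/22, and the value is (18)·(15/22) − 9 = 36/11.
For General C: with q = P(E), equating I's and II's payoffs gives 7q + 2 = −15q + 6 ⇒ q = 2/11.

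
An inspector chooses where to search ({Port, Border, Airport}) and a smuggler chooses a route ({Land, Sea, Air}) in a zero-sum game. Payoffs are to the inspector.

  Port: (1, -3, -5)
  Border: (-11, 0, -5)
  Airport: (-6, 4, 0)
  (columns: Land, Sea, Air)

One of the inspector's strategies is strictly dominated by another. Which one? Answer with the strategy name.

Border

Airport gives a strictly higher payoff than Border against every column: -6 > -11, 4 > 0, 0 > -5.
So Border is strictly dominated and the inspector never plays it.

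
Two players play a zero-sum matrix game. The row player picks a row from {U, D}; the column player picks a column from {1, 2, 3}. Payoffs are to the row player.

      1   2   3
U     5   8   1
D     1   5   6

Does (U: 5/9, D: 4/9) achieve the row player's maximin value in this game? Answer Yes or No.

Yes

Against 1 this mix gives (5/9)·5 + (4/9)·1 = 29/9.
Against 2 this mix gives (5/9)·8 + (4/9)·5 = 20/3.
Against 3 this mix gives (5/9)·1 + (4/9)·6 = 29/9.
All of the column player's active replies (1, 3) yield 29/9, and no column does worse for the row player. The mix makes the column player indifferent and guarantees 29/9, so it is optimal.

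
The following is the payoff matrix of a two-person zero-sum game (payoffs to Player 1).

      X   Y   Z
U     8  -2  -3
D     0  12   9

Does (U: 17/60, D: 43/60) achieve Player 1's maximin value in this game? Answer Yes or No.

No

Against X this mix gives (17/60)·8 + (43/60)·0 = 34/15.
Against Y this mix gives (17/60)·(-2) + (43/60)·12 = 241/30.
Against Z this mix gives (17/60)·(-3) + (43/60)·9 = 28/5.
Player 2 will play X, holding Player 1 to 34/15. Shifting weight toward the row that does better against X would raise this floor (the equalizing mix achieves 18/5 against both X and Z), so the proposed strategy is not optimal.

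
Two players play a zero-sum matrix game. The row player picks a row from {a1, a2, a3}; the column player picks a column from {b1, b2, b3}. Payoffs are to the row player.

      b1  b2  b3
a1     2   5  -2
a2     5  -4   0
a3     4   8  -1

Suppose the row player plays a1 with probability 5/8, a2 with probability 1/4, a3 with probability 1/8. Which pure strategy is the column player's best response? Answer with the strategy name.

If the column player plays b1, the row player's expected payoff is (5/8)·2 + (1/4)·5 + (1/8)·4 = 3.
If the column player plays b2, the row player's expected payoff is (5/8)·5 + (1/4)·(-4) + (1/8)·8 = 25/8.
If the column player plays b3, the row player's expected payoff is (5/8)·(-2) + (1/4)·0 + (1/8)·(-1) = -11/8.
The column player minimizes the row player's payoff; the smallest is -11/8, so the best response is b3.

b3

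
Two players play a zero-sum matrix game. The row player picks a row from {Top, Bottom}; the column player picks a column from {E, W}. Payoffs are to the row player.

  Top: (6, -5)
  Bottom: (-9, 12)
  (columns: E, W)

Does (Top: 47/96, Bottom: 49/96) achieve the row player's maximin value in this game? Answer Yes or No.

No

Against E this mix gives (47/96)·6 + (49/96)·(-9) = -53/32.
Against W this mix gives (47/96)·(-5) + (49/96)·12 = 353/96.
The column player will play E, holding the row player to -53/32. Shifting weight toward the row that does better against E would raise this floor (the equalizing mix achieves 27/32 against both E and W), so the proposed strategy is not optimal.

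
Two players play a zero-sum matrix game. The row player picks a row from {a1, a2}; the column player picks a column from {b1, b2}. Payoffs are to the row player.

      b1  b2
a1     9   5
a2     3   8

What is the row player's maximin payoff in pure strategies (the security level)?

Row minima: a1 → 5, a2 → 3.
The best of these is 5.

5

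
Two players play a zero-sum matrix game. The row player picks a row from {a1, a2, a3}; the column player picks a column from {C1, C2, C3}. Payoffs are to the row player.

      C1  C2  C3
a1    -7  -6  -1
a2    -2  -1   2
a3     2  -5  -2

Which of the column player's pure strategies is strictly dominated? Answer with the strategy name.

C2 holds the row player's payoff strictly below C3 in every row: -6 < -1, -1 < 2, -5 < -2.
So C3 is strictly dominated for the column player.

C3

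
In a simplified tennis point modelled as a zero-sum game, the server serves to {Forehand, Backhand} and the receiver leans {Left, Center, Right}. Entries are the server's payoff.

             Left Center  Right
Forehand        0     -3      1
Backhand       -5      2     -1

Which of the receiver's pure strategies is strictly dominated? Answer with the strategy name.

Right

Left holds the server's payoff strictly below Right in every row: 0 < 1, -5 < -1.
So Right is strictly dominated for the receiver.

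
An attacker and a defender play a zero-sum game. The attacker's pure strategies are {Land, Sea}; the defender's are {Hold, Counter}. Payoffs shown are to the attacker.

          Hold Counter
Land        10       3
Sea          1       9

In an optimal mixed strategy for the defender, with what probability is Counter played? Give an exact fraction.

Row minima: Land → 3, Sea → 1; maximin = 3.
Column maxima: Hold → 10, Counter → 9; minimax = 9.
3 ≠ 9, so there is no saddle point; optimal play is mixed.
Let the attacker play Land with probability p. Expected payoff against Hold: 10p + 1(1−p) = 9p + 1; against Counter: 3p + 9(1−p) = −6p + 9.
Setting these equal: 9p + 1 = −6p + 9 ⇒ 15p = 8 ⇒ p = 8/15, and the value is (9)·(8/15) + 1 = 29/5.
For the defender: with q = P(Hold), equating Land's and Sea's payoffs gives 7q + 3 = −8q + 9 ⇒ q = 2/5.

3/5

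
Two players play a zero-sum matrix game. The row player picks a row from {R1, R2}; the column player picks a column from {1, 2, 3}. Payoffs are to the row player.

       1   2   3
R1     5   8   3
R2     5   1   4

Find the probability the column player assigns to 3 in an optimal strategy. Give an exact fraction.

7/8

Row minima: R1 → 3, R2 → 1; maximin = 3.
Column maxima: 1 → 5, 2 → 8, 3 → 4; minimax = 4.
3 ≠ 4, so there is no saddle point; optimal play is mixed.
1 is strictly dominated by 3 (it gives the row player strictly more in every row), so the column player never plays it.
On the remaining 2×2 (R1, R2 vs 2, 3):
Let the row player play R1 with probability p. Expected payoff against 2: 8p + 1(1−p) = 7p + 1; against 3: 3p + 4(1−p) = −p + 4.
Setting these equal: 7p + 1 = −p + 4 ⇒ 8p = 3 ⇒ p = 3/8, and the value is (7)·(3/8) + 1 = 29/8.
For the column player: with q = P(2), equating R1's and R2's payoffs gives 5q + 3 = −3q + 4 ⇒ q = 1/8.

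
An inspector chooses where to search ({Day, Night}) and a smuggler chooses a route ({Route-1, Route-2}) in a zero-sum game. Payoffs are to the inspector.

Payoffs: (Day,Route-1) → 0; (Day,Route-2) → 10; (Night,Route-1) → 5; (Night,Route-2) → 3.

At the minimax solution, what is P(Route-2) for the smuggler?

Row minima: Day → 0, Night → 3; maximin = 3.
Column maxima: Route-1 → 5, Route-2 → 10; minimax = 5.
3 ≠ 5, so there is no saddle point; optimal play is mixed.
Let the inspector play Day with probability p. Expected payoff against Route-1: 0p + 5(1−p) = −5p + 5; against Route-2: 10p + 3(1−p) = 7p + 3.
Setting these equal: −5p + 5 = 7p + 3 ⇒ −12p = -2 ⇒ p = 1/6, and the value is (-5)·(1/6) + 5 = 25/6.
For the smuggler: with q = P(Route-1), equating Day's and Night's payoffs gives −10q + 10 = 2q + 3 ⇒ q = 7/12.

5/12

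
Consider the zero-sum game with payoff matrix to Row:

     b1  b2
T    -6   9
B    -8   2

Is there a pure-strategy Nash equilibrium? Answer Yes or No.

Yes

Row minima: T → -6, B → -8; maximin = -6.
Column maxima: b1 → -6, b2 → 9; minimax = -6.
maximin = minimax = -6, so a saddle point exists.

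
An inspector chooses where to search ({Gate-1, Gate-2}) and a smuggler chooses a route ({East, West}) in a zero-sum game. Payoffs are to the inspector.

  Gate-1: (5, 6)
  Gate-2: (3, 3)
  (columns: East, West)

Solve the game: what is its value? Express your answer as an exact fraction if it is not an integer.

Row minima: Gate-1 → 5, Gate-2 → 3; maximin = 5.
Column maxima: East → 5, West → 6; minimax = 5.
Since maximin = minimax = 5, there is a saddle point and the value is 5.

5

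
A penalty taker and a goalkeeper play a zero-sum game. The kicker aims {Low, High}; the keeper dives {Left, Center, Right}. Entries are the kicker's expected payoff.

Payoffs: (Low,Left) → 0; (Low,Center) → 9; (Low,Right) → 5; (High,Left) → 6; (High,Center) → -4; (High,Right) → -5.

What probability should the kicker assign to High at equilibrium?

5/16

Row minima: Low → 0, High → -5; maximin = 0.
Column maxima: Left → 6, Center → 9, Right → 5; minimax = 5.
0 ≠ 5, so there is no saddle point; optimal play is mixed.
Center is strictly dominated by Right (it gives the kicker strictly more in every row), so the keeper never plays it.
On the remaining 2×2 (Low, High vs Left, Right):
Let the kicker play Low with probability p. Expected payoff against Left: 0p + 6(1−p) = −6p + 6; against Right: 5p + (-5)(1−p) = 10p − 5.
Setting these equal: −6p + 6 = 10p − 5 ⇒ −16p = -11 ⇒ p = 11/16, and the value is (-6)·(11/16) + 6 = 15/8.
For the keeper: with q = P(Left), equating Low's and High's payoffs gives −5q + 5 = 11q − 5 ⇒ q = 5/8.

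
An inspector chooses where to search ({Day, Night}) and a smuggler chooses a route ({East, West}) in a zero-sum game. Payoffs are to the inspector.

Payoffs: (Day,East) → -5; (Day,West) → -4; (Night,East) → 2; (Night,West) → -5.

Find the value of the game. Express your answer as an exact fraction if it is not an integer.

-33/8

Row minima: Day → -5, Night → -5; maximin = -5.
Column maxima: East → 2, West → -4; minimax = -4.
-5 ≠ -4, so there is no saddle point; optimal play is mixed.
Let the inspector play Day with probability p. Expected payoff against East: (-5)p + 2(1−p) = −7p + 2; against West: (-4)p + (-5)(1−p) = p − 5.
Setting these equal: −7p + 2 = p − 5 ⇒ −8p = -7 ⇒ p = 7/8, and the value is (-7)·(7/8) + 2 = -33/8.
For the smuggler: with q = P(East), equating Day's and Night's payoffs gives −q − 4 = 7q − 5 ⇒ q = 1/8.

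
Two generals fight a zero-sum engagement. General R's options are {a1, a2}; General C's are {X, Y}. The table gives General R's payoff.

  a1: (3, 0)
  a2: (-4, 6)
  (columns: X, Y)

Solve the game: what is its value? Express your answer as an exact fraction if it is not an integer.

Row minima: a1 → 0, a2 → -4; maximin = 0.
Column maxima: X → 3, Y → 6; minimax = 3.
0 ≠ 3, so there is no saddle point; optimal play is mixed.
Let General R play a1 with probability p. Expected payoff against X: 3p + (-4)(1−p) = 7p − 4; against Y: 0p + 6(1−p) = −6p + 6.
Setting these equal: 7p − 4 = −6p + 6 ⇒ 13p = 10 ⇒ p = 10/13, and the value is (7)·(10/13) − 4 = 18/13.
For General C: with q = P(X), equating a1's and a2's payoffs gives 3q = −10q + 6 ⇒ q = 6/13.

18/13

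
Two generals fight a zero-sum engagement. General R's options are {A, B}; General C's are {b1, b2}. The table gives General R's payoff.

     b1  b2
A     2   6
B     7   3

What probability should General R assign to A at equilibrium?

1/2

Row minima: A → 2, B → 3; maximin = 3.
Column maxima: b1 → 7, b2 → 6; minimax = 6.
3 ≠ 6, so there is no saddle point; optimal play is mixed.
Let General R play A with probability p. Expected payoff against b1: 2p + 7(1−p) = −5p + 7; against b2: 6p + 3(1−p) = 3p + 3.
Setting these equal: −5p + 7 = 3p + 3 ⇒ −8p = -4 ⇒ p = 1/2, and the value is (-5)·(1/2) + 7 = 9/2.
For General C: with q = P(b1), equating A's and B's payoffs gives −4q + 6 = 4q + 3 ⇒ q = 3/8.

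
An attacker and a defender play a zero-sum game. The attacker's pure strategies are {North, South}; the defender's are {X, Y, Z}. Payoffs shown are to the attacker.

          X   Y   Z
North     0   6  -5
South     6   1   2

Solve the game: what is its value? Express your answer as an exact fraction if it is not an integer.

Row minima: North → -5, South → 1; maximin = 1.
Column maxima: X → 6, Y → 6, Z → 2; minimax = 2.
1 ≠ 2, so there is no saddle point; optimal play is mixed.
X is strictly dominated by Z (it gives the attacker strictly more in every row), so the defender never plays it.
On the remaining 2×2 (North, South vs Y, Z):
Let the attacker play North with probability p. Expected payoff against Y: 6p + 1(1−p) = 5p + 1; against Z: (-5)p + 2(1−p) = −7p + 2.
Setting these equal: 5p + 1 = −7p + 2 ⇒ 12p = 1 ⇒ p = 1/12, and the value is (5)·(1/12) + 1 = 17/12.
For the defender: with q = P(Y), equating North's and South's payoffs gives 11q − 5 = −q + 2 ⇒ q = 7/12.

17/12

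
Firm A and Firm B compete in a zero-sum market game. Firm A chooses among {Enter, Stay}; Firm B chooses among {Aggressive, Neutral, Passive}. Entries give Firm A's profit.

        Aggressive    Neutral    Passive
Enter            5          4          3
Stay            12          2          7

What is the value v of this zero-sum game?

Row minima: Enter → 3, Stay → 2; maximin = 3.
Column maxima: Aggressive → 12, Neutral → 4, Passive → 7; minimax = 4.
3 ≠ 4, so there is no saddle point; optimal play is mixed.
Aggressive is strictly dominated by Neutral (it gives Firm A strictly more in every row), so Firm B never plays it.
On the remaining 2×2 (Enter, Stay vs Neutral, Passive):
Let Firm A play Enter with probability p. Expected payoff against Neutral: 4p + 2(1−p) = 2p + 2; against Passive: 3p + 7(1−p) = −4p + 7.
Setting these equal: 2p + 2 = −4p + 7 ⇒ 6p = 5 ⇒ p = 5/6, and the value is (2)·(5/6) + 2 = 11/3.
For Firm B: with q = P(Neutral), equating Enter's and Stay's payoffs gives q + 3 = −5q + 7 ⇒ q = 2/3.

11/3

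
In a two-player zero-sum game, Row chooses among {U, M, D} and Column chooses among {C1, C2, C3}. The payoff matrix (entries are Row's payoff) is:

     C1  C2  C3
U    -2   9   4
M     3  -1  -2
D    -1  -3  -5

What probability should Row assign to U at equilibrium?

Row minima: U → -2, M → -2, D → -5; maximin = -2.
Column maxima: C1 → 3, C2 → 9, C3 → 4; minimax = 3.
-2 ≠ 3, so there is no saddle point; optimal play is mixed.
D is strictly dominated by M, so Row never plays it.
C2 is strictly dominated by C3 (it gives Row strictly more in every row), so Column never plays it.
On the remaining 2×2 (U, M vs C1, C3):
Let Row play U with probability p. Expected payoff against C1: (-2)p + 3(1−p) = −5p + 3; against C3: 4p + (-2)(1−p) = 6p − 2.
Setting these equal: −5p + 3 = 6p − 2 ⇒ −11p = -5 ⇒ p = 5/11, and the value is (-5)·(5/11) + 3 = 8/11.
For Column: with q = P(C1), equating U's and M's payoffs gives −6q + 4 = 5q − 2 ⇒ q = 6/11.

5/11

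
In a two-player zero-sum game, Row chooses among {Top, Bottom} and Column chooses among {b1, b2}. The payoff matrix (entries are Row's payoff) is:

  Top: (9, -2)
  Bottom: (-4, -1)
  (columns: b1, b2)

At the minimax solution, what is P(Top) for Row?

3/14

Row minima: Top → -2, Bottom → -4; maximin = -2.
Column maxima: b1 → 9, b2 → -1; minimax = -1.
-2 ≠ -1, so there is no saddle point; optimal play is mixed.
Let Row play Top with probability p. Expected payoff against b1: 9p + (-4)(1−p) = 13p − 4; against b2: (-2)p + (-1)(1−p) = −p − 1.
Setting these equal: 13p − 4 = −p − 1 ⇒ 14p = 3 ⇒ p = 3/14, and the value is (13)·(3/14) − 4 = -17/14.
For Column: with q = P(b1), equating Top's and Bottom's payoffs gives 11q − 2 = −3q − 1 ⇒ q = 1/14.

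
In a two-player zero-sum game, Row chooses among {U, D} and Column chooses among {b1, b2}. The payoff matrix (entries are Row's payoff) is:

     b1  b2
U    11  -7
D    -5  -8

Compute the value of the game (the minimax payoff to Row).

Row minima: U → -7, D → -8; maximin = -7.
Column maxima: b1 → 11, b2 → -7; minimax = -7.
Since maximin = minimax = -7, there is a saddle point and the value is -7.

-7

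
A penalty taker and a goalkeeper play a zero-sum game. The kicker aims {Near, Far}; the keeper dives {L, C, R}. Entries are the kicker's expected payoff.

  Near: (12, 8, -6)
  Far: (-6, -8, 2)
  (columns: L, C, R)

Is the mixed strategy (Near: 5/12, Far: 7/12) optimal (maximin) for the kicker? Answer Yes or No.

Yes

Against L this mix gives (5/12)·12 + (7/12)·(-6) = 3/2.
Against C this mix gives (5/12)·8 + (7/12)·(-8) = -4/3.
Against R this mix gives (5/12)·(-6) + (7/12)·2 = -4/3.
All of the keeper's active replies (C, R) yield -4/3, and no column does worse for the kicker. The mix makes the keeper indifferent and guarantees -4/3, so it is optimal.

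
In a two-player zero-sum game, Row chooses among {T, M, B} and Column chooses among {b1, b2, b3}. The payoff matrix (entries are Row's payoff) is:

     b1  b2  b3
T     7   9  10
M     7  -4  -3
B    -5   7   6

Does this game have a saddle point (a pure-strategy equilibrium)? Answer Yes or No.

Yes

Row minima: T → 7, M → -4, B → -5; maximin = 7.
Column maxima: b1 → 7, b2 → 9, b3 → 10; minimax = 7.
maximin = minimax = 7, so a saddle point exists.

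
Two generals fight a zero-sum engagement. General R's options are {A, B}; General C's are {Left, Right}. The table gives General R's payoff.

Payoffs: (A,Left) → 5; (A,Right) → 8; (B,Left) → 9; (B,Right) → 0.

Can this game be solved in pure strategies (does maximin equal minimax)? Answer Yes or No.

Row minima: A → 5, B → 0; maximin = 5.
Column maxima: Left → 9, Right → 8; minimax = 8.
5 ≠ 8, so no pure-strategy equilibrium exists.

No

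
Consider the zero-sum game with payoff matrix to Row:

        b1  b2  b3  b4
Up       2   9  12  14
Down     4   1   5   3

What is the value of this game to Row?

Row minima: Up → 2, Down → 1; maximin = 2.
Column maxima: b1 → 4, b2 → 9, b3 → 12, b4 → 14; minimax = 4.
2 ≠ 4, so there is no saddle point; optimal play is mixed.
b3 is strictly dominated by b1 (it gives Row strictly more in every row), so Column never plays it.
b4 is strictly dominated by b2 (it gives Row strictly more in every row), so Column never plays it.
On the remaining 2×2 (Up, Down vs b1, b2):
Let Row play Up with probability p. Expected payoff against b1: 2p + 4(1−p) = −2p + 4; against b2: 9p + 1(1−p) = 8p + 1.
Setting these equal: −2p + 4 = 8p + 1 ⇒ −10p = -3 ⇒ p = 3/10, and the value is (-2)·(3/10) + 4 = 17/5.
For Column: with q = P(b1), equating Up's and Down's payoffs gives −7q + 9 = 3q + 1 ⇒ q = 4/5.

17/5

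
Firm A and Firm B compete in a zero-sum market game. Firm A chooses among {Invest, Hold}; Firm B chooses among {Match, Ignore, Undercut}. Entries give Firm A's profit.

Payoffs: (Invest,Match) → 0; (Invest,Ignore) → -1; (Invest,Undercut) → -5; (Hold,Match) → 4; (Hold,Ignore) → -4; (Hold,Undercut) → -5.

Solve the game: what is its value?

-5

Row minima: Invest → -5, Hold → -5; maximin = -5.
Column maxima: Match → 4, Ignore → -1, Undercut → -5; minimax = -5.
Since maximin = minimax = -5, there is a saddle point and the value is -5.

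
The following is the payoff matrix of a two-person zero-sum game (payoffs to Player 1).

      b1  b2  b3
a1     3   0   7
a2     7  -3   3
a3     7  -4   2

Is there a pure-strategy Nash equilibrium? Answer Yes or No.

Yes

Row minima: a1 → 0, a2 → -3, a3 → -4; maximin = 0.
Column maxima: b1 → 7, b2 → 0, b3 → 7; minimax = 0.
maximin = minimax = 0, so a saddle point exists.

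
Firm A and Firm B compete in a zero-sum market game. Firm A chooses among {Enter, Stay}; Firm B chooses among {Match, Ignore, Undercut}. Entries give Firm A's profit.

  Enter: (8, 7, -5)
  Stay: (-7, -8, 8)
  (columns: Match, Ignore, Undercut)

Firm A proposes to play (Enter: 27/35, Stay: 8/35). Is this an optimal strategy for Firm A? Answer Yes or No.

Against Match this mix gives (27/35)·8 + (8/35)·(-7) = 32/7.
Against Ignore this mix gives (27/35)·7 + (8/35)·(-8) = 25/7.
Against Undercut this mix gives (27/35)·(-5) + (8/35)·8 = -71/35.
Firm B will play Undercut, holding Firm A to -71/35. Shifting weight toward the row that does better against Undercut would raise this floor (the equalizing mix achieves 4/7 against both Undercut and Ignore), so the proposed strategy is not optimal.

No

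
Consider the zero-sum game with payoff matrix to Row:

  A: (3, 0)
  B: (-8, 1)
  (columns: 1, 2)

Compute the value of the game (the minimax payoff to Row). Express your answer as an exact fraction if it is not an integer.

Row minima: A → 0, B → -8; maximin = 0.
Column maxima: 1 → 3, 2 → 1; minimax = 1.
0 ≠ 1, so there is no saddle point; optimal play is mixed.
Let Row play A with probability p. Expected payoff against 1: 3p + (-8)(1−p) = 11p − 8; against 2: 0p + 1(1−p) = −p + 1.
Setting these equal: 11p − 8 = −p + 1 ⇒ 12p = 9 ⇒ p = 3/4, and the value is (11)·(3/4) − 8 = 1/4.
For Column: with q = P(1), equating A's and B's payoffs gives 3q = −9q + 1 ⇒ q = 1/12.

1/4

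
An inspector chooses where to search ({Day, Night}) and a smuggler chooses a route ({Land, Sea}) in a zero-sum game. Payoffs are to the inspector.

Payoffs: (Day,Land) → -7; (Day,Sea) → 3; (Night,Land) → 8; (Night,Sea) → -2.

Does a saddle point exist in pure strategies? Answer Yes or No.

Row minima: Day → -7, Night → -2; maximin = -2.
Column maxima: Land → 8, Sea → 3; minimax = 3.
-2 ≠ 3, so no pure-strategy equilibrium exists.

No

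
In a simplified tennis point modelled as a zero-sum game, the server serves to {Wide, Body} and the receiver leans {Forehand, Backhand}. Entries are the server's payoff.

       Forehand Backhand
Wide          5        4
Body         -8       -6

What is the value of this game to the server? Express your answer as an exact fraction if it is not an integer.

Row minima: Wide → 4, Body → -8; maximin = 4.
Column maxima: Forehand → 5, Backhand → 4; minimax = 4.
Since maximin = minimax = 4, there is a saddle point and the value is 4.

4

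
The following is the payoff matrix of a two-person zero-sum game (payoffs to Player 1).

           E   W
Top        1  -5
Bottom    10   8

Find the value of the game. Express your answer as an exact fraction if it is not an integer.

Row minima: Top → -5, Bottom → 8; maximin = 8.
Column maxima: E → 10, W → 8; minimax = 8.
Since maximin = minimax = 8, there is a saddle point and the value is 8.

8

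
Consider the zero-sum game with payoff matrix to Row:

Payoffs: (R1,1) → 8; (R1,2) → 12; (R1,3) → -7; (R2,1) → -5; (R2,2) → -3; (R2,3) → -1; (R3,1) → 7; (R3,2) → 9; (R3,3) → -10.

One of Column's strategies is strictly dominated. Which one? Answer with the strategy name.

1 holds Row's payoff strictly below 2 in every row: 8 < 12, -5 < -3, 7 < 9.
So 2 is strictly dominated for Column.

2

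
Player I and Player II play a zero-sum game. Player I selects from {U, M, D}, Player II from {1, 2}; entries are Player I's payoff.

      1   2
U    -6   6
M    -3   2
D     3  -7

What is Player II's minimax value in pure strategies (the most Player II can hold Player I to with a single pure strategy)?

Column maxima: 1 → 3, 2 → 6.
The smallest of these is 3.

3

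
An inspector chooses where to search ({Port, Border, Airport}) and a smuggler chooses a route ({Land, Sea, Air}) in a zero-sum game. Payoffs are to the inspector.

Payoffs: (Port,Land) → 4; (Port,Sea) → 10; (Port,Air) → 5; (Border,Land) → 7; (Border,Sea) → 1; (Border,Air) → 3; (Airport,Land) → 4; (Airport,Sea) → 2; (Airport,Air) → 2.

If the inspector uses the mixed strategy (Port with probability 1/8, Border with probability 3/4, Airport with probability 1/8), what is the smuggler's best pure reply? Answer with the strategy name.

If the smuggler plays Land, the inspector's expected payoff is (1/8)·4 + (3/4)·7 + (1/8)·4 = 25/4.
If the smuggler plays Sea, the inspector's expected payoff is (1/8)·10 + (3/4)·1 + (1/8)·2 = 9/4.
If the smuggler plays Air, the inspector's expected payoff is (1/8)·5 + (3/4)·3 + (1/8)·2 = 25/8.
The smuggler minimizes the inspector's payoff; the smallest is 9/4, so the best response is Sea.

Sea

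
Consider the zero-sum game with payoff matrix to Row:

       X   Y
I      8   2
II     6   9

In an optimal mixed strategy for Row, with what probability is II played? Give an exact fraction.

2/3

Row minima: I → 2, II → 6; maximin = 6.
Column maxima: X → 8, Y → 9; minimax = 8.
6 ≠ 8, so there is no saddle point; optimal play is mixed.
Let Row play I with probability p. Expected payoff against X: 8p + 6(1−p) = 2p + 6; against Y: 2p + 9(1−p) = −7p + 9.
Setting these equal: 2p + 6 = −7p + 9 ⇒ 9p = 3 ⇒ p = 1/3, and the value is (2)·(1/3) + 6 = 20/3.
For Column: with q = P(X), equating I's and II's payoffs gives 6q + 2 = −3q + 9 ⇒ q = 7/9.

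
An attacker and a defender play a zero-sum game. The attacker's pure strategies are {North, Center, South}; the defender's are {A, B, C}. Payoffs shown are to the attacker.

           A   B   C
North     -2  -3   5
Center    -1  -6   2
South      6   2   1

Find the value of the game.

13/9

Row minima: North → -3, Center → -6, South → 1; maximin = 1.
Column maxima: A → 6, B → 2, C → 5; minimax = 2.
1 ≠ 2, so there is no saddle point; optimal play is mixed.
A is strictly dominated by B (it gives the attacker strictly more in every row), so the defender never plays it.
With A eliminated, Center is strictly dominated by North (North gives the attacker strictly more in every remaining column), so the attacker never plays it.
On the remaining 2×2 (North, South vs B, C):
Let the attacker play North with probability p. Expected payoff against B: (-3)p + 2(1−p) = −5p + 2; against C: 5p + 1(1−p) = 4p + 1.
Setting these equal: −5p + 2 = 4p + 1 ⇒ −9p = -1 ⇒ p = 1/9, and the value is (-5)·(1/9) + 2 = 13/9.
For the defender: with q = P(B), equating North's and South's payoffs gives −8q + 5 = q + 1 ⇒ q = 4/9.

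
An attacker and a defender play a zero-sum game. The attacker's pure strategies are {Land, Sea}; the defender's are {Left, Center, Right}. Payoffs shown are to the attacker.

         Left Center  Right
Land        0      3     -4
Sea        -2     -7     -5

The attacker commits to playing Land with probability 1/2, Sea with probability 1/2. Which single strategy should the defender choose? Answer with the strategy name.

Right

If the defender plays Left, the attacker's expected payoff is (1/2)·0 + (1/2)·(-2) = -1.
If the defender plays Center, the attacker's expected payoff is (1/2)·3 + (1/2)·(-7) = -2.
If the defender plays Right, the attacker's expected payoff is (1/2)·(-4) + (1/2)·(-5) = -9/2.
The defender minimizes the attacker's payoff; the smallest is -9/2, so the best response is Right.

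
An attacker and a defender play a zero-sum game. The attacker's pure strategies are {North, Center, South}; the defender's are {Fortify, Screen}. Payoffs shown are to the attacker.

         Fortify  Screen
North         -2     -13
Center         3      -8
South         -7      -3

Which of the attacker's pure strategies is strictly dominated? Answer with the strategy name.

North

Center gives a strictly higher payoff than North against every column: 3 > -2, -8 > -13.
So North is strictly dominated and the attacker never plays it.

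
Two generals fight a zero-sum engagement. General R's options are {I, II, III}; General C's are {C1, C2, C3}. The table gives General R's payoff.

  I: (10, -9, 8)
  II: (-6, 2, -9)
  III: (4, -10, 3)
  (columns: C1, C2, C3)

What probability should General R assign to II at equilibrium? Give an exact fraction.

Row minima: I → -9, II → -9, III → -10; maximin = -9.
Column maxima: C1 → 10, C2 → 2, C3 → 8; minimax = 2.
-9 ≠ 2, so there is no saddle point; optimal play is mixed.
III is strictly dominated by I, so General R never plays it.
C1 is strictly dominated by C3 (it gives General R strictly more in every row), so General C never plays it.
On the remaining 2×2 (I, II vs C2, C3):
Let General R play I with probability p. Expected payoff against C2: (-9)p + 2(1−p) = −11p + 2; against C3: 8p + (-9)(1−p) = 17p − 9.
Setting these equal: −11p + 2 = 17p − 9 ⇒ −28p = -11 ⇒ p = 11/28, and the value is (-11)·(11/28) + 2 = -65/28.
For General C: with q = P(C2), equating I's and II's payoffs gives −17q + 8 = 11q − 9 ⇒ q = 17/28.

17/28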